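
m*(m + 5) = m^2 + 5*m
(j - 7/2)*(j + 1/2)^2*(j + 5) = j^4 + 5*j^3/2 - 63*j^2/4 - 137*j/8 - 35/8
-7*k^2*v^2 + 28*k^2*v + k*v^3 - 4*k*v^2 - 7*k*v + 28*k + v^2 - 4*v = (-7*k + v)*(v - 4)*(k*v + 1)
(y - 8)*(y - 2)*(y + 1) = y^3 - 9*y^2 + 6*y + 16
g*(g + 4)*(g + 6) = g^3 + 10*g^2 + 24*g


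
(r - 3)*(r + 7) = r^2 + 4*r - 21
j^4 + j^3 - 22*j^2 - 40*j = j*(j - 5)*(j + 2)*(j + 4)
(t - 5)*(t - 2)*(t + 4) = t^3 - 3*t^2 - 18*t + 40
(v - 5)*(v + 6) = v^2 + v - 30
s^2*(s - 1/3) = s^3 - s^2/3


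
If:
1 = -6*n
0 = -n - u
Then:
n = -1/6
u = 1/6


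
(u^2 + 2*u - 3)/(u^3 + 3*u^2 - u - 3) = 1/(u + 1)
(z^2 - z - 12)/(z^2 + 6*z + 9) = (z - 4)/(z + 3)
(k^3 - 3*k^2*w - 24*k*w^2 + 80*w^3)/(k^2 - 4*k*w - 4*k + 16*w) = (k^2 + k*w - 20*w^2)/(k - 4)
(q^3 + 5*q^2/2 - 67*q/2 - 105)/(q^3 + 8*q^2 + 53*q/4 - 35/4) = 2*(q - 6)/(2*q - 1)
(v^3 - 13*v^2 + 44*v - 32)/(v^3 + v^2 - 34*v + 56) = (v^2 - 9*v + 8)/(v^2 + 5*v - 14)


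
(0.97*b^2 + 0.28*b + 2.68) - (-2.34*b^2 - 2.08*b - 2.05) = 3.31*b^2 + 2.36*b + 4.73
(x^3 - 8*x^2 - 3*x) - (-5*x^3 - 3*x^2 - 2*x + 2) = 6*x^3 - 5*x^2 - x - 2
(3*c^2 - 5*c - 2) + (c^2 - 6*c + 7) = 4*c^2 - 11*c + 5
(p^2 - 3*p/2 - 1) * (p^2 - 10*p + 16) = p^4 - 23*p^3/2 + 30*p^2 - 14*p - 16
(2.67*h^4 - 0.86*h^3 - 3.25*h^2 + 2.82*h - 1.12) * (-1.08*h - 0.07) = -2.8836*h^5 + 0.7419*h^4 + 3.5702*h^3 - 2.8181*h^2 + 1.0122*h + 0.0784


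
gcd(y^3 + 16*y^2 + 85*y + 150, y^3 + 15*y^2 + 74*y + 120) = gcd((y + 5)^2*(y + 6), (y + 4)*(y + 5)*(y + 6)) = y^2 + 11*y + 30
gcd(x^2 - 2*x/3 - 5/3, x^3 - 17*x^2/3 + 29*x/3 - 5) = x - 5/3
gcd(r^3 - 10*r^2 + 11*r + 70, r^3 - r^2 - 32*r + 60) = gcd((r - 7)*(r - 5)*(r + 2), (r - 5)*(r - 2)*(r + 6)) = r - 5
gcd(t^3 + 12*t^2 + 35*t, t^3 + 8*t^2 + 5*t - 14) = t + 7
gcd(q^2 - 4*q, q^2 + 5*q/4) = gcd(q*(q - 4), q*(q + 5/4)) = q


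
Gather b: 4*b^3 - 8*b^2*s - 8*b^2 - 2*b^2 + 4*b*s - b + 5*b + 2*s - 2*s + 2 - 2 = 4*b^3 + b^2*(-8*s - 10) + b*(4*s + 4)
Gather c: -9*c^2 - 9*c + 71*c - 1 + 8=-9*c^2 + 62*c + 7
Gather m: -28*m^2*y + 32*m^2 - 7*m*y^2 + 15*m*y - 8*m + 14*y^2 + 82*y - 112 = m^2*(32 - 28*y) + m*(-7*y^2 + 15*y - 8) + 14*y^2 + 82*y - 112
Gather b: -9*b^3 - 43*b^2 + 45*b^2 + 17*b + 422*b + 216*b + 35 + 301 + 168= -9*b^3 + 2*b^2 + 655*b + 504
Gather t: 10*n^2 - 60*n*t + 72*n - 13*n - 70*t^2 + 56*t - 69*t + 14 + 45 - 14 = 10*n^2 + 59*n - 70*t^2 + t*(-60*n - 13) + 45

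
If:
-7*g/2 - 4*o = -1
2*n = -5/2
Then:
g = 2/7 - 8*o/7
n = -5/4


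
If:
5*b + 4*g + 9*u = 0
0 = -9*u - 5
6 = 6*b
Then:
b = 1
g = 0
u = -5/9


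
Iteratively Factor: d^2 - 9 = (d - 3)*(d + 3)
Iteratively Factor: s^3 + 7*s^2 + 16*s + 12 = (s + 2)*(s^2 + 5*s + 6) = (s + 2)^2*(s + 3)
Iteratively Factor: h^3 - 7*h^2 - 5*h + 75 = (h + 3)*(h^2 - 10*h + 25) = (h - 5)*(h + 3)*(h - 5)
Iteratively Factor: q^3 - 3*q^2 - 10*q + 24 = (q - 4)*(q^2 + q - 6) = (q - 4)*(q + 3)*(q - 2)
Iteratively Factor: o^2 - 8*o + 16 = (o - 4)*(o - 4)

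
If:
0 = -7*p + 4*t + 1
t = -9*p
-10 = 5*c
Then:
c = -2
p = 1/43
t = -9/43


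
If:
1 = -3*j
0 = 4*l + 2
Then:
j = -1/3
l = -1/2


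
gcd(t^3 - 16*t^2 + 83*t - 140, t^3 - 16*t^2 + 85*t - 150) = t - 5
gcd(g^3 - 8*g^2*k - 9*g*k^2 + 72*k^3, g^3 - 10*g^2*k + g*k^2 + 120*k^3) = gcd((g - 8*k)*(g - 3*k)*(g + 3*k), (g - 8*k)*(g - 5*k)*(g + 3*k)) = g^2 - 5*g*k - 24*k^2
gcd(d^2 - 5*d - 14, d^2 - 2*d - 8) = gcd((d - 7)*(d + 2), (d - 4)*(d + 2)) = d + 2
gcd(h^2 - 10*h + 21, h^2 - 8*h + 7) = h - 7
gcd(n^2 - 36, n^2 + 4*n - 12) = n + 6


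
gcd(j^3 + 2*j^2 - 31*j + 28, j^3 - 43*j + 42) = j^2 + 6*j - 7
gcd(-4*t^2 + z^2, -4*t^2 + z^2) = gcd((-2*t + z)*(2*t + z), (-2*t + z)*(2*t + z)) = -4*t^2 + z^2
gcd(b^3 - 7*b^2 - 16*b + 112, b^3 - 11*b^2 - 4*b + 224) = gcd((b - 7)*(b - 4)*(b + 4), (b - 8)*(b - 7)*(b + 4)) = b^2 - 3*b - 28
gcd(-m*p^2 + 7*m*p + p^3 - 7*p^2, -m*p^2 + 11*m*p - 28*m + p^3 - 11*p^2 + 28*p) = -m*p + 7*m + p^2 - 7*p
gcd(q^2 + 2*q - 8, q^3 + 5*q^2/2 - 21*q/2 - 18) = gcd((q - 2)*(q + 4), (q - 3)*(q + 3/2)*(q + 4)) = q + 4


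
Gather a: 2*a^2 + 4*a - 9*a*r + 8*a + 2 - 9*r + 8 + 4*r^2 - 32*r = 2*a^2 + a*(12 - 9*r) + 4*r^2 - 41*r + 10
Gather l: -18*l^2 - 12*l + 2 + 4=-18*l^2 - 12*l + 6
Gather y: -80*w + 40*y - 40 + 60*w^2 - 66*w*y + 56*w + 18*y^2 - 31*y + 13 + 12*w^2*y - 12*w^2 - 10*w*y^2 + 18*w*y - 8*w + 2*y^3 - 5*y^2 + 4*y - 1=48*w^2 - 32*w + 2*y^3 + y^2*(13 - 10*w) + y*(12*w^2 - 48*w + 13) - 28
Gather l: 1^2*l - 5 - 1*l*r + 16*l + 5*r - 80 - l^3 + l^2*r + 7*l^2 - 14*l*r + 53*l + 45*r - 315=-l^3 + l^2*(r + 7) + l*(70 - 15*r) + 50*r - 400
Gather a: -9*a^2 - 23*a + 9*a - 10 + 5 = -9*a^2 - 14*a - 5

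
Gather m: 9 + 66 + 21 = 96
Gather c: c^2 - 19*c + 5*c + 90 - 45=c^2 - 14*c + 45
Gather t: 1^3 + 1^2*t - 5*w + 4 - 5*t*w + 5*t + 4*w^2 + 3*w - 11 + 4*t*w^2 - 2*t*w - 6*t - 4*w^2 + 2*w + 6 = t*(4*w^2 - 7*w)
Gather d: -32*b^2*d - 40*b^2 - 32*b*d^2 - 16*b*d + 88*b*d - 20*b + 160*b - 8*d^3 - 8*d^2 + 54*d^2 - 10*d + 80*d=-40*b^2 + 140*b - 8*d^3 + d^2*(46 - 32*b) + d*(-32*b^2 + 72*b + 70)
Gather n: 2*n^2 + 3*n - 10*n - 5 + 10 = 2*n^2 - 7*n + 5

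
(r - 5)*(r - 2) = r^2 - 7*r + 10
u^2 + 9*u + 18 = (u + 3)*(u + 6)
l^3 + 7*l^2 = l^2*(l + 7)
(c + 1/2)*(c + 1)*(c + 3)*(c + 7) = c^4 + 23*c^3/2 + 73*c^2/2 + 73*c/2 + 21/2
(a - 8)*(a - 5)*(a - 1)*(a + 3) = a^4 - 11*a^3 + 11*a^2 + 119*a - 120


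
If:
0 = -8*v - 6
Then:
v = -3/4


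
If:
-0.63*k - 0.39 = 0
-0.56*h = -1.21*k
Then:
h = -1.34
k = -0.62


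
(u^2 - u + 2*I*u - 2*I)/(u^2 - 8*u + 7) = (u + 2*I)/(u - 7)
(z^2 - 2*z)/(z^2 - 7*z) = (z - 2)/(z - 7)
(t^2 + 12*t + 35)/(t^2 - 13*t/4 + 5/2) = 4*(t^2 + 12*t + 35)/(4*t^2 - 13*t + 10)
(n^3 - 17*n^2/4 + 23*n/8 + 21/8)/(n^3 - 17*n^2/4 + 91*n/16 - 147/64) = 8*(2*n^2 - 5*n - 3)/(16*n^2 - 40*n + 21)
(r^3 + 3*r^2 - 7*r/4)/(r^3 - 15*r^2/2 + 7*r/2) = (r + 7/2)/(r - 7)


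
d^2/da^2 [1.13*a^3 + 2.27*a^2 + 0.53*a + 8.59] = 6.78*a + 4.54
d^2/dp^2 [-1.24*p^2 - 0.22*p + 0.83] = -2.48000000000000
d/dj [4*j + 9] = 4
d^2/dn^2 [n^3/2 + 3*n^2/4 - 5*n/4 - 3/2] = 3*n + 3/2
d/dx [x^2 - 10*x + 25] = 2*x - 10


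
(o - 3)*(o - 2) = o^2 - 5*o + 6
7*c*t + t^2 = t*(7*c + t)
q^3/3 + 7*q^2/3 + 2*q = q*(q/3 + 1/3)*(q + 6)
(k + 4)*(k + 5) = k^2 + 9*k + 20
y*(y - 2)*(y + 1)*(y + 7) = y^4 + 6*y^3 - 9*y^2 - 14*y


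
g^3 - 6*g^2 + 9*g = g*(g - 3)^2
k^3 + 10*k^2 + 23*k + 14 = (k + 1)*(k + 2)*(k + 7)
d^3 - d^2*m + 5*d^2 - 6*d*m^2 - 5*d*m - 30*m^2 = (d + 5)*(d - 3*m)*(d + 2*m)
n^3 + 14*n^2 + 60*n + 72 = (n + 2)*(n + 6)^2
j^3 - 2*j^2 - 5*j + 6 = (j - 3)*(j - 1)*(j + 2)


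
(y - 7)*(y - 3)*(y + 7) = y^3 - 3*y^2 - 49*y + 147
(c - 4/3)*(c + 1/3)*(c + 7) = c^3 + 6*c^2 - 67*c/9 - 28/9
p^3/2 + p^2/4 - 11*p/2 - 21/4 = (p/2 + 1/2)*(p - 7/2)*(p + 3)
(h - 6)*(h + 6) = h^2 - 36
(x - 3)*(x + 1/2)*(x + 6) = x^3 + 7*x^2/2 - 33*x/2 - 9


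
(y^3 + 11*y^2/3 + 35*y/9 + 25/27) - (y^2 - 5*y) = y^3 + 8*y^2/3 + 80*y/9 + 25/27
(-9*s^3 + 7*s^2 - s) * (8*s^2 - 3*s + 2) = -72*s^5 + 83*s^4 - 47*s^3 + 17*s^2 - 2*s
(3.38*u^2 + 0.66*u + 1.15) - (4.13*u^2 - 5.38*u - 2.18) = -0.75*u^2 + 6.04*u + 3.33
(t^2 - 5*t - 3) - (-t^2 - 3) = 2*t^2 - 5*t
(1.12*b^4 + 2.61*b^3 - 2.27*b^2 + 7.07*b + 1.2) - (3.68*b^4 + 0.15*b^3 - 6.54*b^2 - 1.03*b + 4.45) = -2.56*b^4 + 2.46*b^3 + 4.27*b^2 + 8.1*b - 3.25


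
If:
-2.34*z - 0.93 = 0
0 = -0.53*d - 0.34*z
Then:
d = 0.25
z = -0.40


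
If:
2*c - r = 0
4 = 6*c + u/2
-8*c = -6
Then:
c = 3/4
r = 3/2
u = -1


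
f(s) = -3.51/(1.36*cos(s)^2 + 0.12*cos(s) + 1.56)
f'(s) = -3.51*(2.72*sin(s)*cos(s) + 0.12*sin(s))/(1.36*cos(s)^2 + 0.12*cos(s) + 1.56)^2 = -(9.5472*cos(s) + 0.4212)*sin(s)/(1.36*cos(s)^2 + 0.12*cos(s) + 1.56)^2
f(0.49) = -1.29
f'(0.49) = -0.56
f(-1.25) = -2.03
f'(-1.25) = 1.08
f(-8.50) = -1.77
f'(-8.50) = -1.08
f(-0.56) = -1.33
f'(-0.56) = 0.65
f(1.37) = -2.14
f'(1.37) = -0.85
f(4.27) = -2.00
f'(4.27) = -1.07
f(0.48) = -1.28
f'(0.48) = -0.55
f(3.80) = -1.52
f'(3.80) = -0.81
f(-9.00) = -1.36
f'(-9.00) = -0.51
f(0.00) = -1.15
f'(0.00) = 0.00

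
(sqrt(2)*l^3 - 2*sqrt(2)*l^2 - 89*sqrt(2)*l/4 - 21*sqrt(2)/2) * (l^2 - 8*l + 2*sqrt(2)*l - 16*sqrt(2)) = sqrt(2)*l^5 - 10*sqrt(2)*l^4 + 4*l^4 - 40*l^3 - 25*sqrt(2)*l^3/4 - 25*l^2 + 335*sqrt(2)*l^2/2 + 84*sqrt(2)*l + 670*l + 336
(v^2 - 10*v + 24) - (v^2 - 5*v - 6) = 30 - 5*v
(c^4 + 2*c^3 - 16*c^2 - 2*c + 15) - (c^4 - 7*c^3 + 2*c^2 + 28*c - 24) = 9*c^3 - 18*c^2 - 30*c + 39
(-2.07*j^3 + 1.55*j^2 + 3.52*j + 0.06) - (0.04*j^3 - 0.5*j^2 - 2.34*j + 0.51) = -2.11*j^3 + 2.05*j^2 + 5.86*j - 0.45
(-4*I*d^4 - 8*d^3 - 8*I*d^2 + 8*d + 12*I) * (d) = -4*I*d^5 - 8*d^4 - 8*I*d^3 + 8*d^2 + 12*I*d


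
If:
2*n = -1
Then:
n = -1/2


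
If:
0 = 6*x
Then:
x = 0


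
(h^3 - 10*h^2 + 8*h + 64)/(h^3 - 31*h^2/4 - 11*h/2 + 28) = 4*(h - 4)/(4*h - 7)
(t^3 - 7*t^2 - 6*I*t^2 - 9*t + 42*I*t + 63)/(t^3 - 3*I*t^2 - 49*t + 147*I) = (t - 3*I)/(t + 7)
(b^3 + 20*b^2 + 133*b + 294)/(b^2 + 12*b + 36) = (b^2 + 14*b + 49)/(b + 6)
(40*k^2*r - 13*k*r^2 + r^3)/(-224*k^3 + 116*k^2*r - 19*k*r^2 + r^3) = r*(-5*k + r)/(28*k^2 - 11*k*r + r^2)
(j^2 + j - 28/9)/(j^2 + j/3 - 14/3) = (j - 4/3)/(j - 2)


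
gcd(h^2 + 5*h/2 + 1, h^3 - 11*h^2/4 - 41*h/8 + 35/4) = h + 2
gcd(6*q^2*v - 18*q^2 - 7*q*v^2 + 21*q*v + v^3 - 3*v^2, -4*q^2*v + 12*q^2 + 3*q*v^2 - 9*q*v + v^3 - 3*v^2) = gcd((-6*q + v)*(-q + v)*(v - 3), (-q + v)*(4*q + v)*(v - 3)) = q*v - 3*q - v^2 + 3*v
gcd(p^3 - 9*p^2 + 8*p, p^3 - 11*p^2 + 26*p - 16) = p^2 - 9*p + 8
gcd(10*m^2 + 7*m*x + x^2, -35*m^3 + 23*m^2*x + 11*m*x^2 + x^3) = 5*m + x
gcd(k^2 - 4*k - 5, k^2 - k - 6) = 1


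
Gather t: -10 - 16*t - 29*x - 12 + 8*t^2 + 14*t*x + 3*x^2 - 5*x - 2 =8*t^2 + t*(14*x - 16) + 3*x^2 - 34*x - 24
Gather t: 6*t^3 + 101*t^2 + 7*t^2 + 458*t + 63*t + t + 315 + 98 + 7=6*t^3 + 108*t^2 + 522*t + 420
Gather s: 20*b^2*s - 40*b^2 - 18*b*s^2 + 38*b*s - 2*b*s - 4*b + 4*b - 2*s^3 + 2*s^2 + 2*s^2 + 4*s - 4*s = -40*b^2 - 2*s^3 + s^2*(4 - 18*b) + s*(20*b^2 + 36*b)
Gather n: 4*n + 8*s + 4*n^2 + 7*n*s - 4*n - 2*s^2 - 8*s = 4*n^2 + 7*n*s - 2*s^2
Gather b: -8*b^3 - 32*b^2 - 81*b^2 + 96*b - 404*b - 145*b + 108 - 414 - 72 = -8*b^3 - 113*b^2 - 453*b - 378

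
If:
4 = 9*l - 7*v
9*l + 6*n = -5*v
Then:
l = 7*v/9 + 4/9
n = -2*v - 2/3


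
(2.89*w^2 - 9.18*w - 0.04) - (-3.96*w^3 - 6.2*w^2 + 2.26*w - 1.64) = 3.96*w^3 + 9.09*w^2 - 11.44*w + 1.6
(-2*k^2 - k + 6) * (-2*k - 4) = 4*k^3 + 10*k^2 - 8*k - 24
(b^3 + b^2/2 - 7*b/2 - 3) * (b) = b^4 + b^3/2 - 7*b^2/2 - 3*b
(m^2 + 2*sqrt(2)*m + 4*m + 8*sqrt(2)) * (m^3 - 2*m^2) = m^5 + 2*m^4 + 2*sqrt(2)*m^4 - 8*m^3 + 4*sqrt(2)*m^3 - 16*sqrt(2)*m^2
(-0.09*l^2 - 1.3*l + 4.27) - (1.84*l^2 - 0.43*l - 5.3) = -1.93*l^2 - 0.87*l + 9.57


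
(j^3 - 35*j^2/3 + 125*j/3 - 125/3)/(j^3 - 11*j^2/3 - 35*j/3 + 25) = (j - 5)/(j + 3)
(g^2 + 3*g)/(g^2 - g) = (g + 3)/(g - 1)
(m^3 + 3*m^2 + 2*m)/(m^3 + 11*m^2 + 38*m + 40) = m*(m + 1)/(m^2 + 9*m + 20)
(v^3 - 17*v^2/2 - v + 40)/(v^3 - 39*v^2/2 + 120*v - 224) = (2*v^2 - v - 10)/(2*v^2 - 23*v + 56)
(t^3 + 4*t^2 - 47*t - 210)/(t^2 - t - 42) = t + 5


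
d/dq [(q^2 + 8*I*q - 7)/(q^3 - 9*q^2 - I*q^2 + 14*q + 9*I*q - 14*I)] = (-q^4 - 16*I*q^3 + q^2*(27 + 81*I) + q*(-126 - 42*I) + 210 + 63*I)/(q^6 + q^5*(-18 - 2*I) + q^4*(108 + 36*I) + q^3*(-234 - 218*I) + q^2*(87 + 504*I) + q*(252 - 392*I) - 196)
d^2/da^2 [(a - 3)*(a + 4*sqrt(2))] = 2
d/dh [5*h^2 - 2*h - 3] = 10*h - 2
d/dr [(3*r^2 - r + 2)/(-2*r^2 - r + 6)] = (-5*r^2 + 44*r - 4)/(4*r^4 + 4*r^3 - 23*r^2 - 12*r + 36)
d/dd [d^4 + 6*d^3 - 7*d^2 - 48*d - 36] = 4*d^3 + 18*d^2 - 14*d - 48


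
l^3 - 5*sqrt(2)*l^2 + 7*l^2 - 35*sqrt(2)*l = l*(l + 7)*(l - 5*sqrt(2))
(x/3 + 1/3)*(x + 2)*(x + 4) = x^3/3 + 7*x^2/3 + 14*x/3 + 8/3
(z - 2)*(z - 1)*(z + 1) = z^3 - 2*z^2 - z + 2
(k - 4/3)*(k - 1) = k^2 - 7*k/3 + 4/3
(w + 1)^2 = w^2 + 2*w + 1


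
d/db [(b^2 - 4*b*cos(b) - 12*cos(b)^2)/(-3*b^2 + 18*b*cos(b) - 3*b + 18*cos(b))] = (2*b*sin(b) + 2*sqrt(2)*sin(b + pi/4) - 1)/(3*(b^2 + 2*b + 1))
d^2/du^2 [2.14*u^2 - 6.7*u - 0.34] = 4.28000000000000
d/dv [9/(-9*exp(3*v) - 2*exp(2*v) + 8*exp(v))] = 9*(27*exp(2*v) + 4*exp(v) - 8)*exp(-v)/(9*exp(2*v) + 2*exp(v) - 8)^2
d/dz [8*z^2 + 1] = 16*z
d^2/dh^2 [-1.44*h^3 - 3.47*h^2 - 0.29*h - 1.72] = -8.64*h - 6.94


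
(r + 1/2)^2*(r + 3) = r^3 + 4*r^2 + 13*r/4 + 3/4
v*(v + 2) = v^2 + 2*v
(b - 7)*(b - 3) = b^2 - 10*b + 21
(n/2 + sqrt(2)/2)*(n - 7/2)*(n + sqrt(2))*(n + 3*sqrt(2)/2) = n^4/2 - 7*n^3/4 + 7*sqrt(2)*n^3/4 - 49*sqrt(2)*n^2/8 + 4*n^2 - 14*n + 3*sqrt(2)*n/2 - 21*sqrt(2)/4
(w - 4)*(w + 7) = w^2 + 3*w - 28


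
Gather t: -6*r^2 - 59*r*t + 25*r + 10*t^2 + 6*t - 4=-6*r^2 + 25*r + 10*t^2 + t*(6 - 59*r) - 4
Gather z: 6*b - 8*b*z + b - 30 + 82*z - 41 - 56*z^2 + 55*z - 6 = 7*b - 56*z^2 + z*(137 - 8*b) - 77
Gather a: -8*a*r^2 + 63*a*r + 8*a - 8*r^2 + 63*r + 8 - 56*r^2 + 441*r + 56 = a*(-8*r^2 + 63*r + 8) - 64*r^2 + 504*r + 64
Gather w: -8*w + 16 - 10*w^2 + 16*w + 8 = -10*w^2 + 8*w + 24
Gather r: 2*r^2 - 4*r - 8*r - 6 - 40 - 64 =2*r^2 - 12*r - 110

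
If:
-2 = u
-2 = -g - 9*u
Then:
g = 20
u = -2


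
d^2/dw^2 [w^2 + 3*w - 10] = 2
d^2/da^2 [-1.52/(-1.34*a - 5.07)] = 5.458624/(1.34*a + 5.07)^3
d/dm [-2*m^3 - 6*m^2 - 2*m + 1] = -6*m^2 - 12*m - 2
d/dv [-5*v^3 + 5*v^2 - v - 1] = -15*v^2 + 10*v - 1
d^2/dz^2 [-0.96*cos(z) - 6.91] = 0.96*cos(z)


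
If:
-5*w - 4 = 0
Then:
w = -4/5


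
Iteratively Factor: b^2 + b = (b + 1)*(b)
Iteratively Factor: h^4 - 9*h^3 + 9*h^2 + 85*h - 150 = (h - 5)*(h^3 - 4*h^2 - 11*h + 30) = (h - 5)^2*(h^2 + h - 6) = (h - 5)^2*(h + 3)*(h - 2)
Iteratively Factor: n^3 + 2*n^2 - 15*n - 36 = (n + 3)*(n^2 - n - 12) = (n - 4)*(n + 3)*(n + 3)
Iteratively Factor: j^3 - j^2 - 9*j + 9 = (j - 3)*(j^2 + 2*j - 3) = (j - 3)*(j - 1)*(j + 3)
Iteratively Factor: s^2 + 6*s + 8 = (s + 4)*(s + 2)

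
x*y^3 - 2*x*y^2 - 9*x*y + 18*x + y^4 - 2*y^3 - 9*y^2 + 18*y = (x + y)*(y - 3)*(y - 2)*(y + 3)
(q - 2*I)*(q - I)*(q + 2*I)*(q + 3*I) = q^4 + 2*I*q^3 + 7*q^2 + 8*I*q + 12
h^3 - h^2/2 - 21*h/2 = h*(h - 7/2)*(h + 3)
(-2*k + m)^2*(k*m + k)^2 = 4*k^4*m^2 + 8*k^4*m + 4*k^4 - 4*k^3*m^3 - 8*k^3*m^2 - 4*k^3*m + k^2*m^4 + 2*k^2*m^3 + k^2*m^2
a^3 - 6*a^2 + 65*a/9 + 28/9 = (a - 4)*(a - 7/3)*(a + 1/3)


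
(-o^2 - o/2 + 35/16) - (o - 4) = -o^2 - 3*o/2 + 99/16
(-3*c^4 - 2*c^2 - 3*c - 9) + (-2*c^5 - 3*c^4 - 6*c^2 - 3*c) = -2*c^5 - 6*c^4 - 8*c^2 - 6*c - 9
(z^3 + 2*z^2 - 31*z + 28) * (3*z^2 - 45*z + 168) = 3*z^5 - 39*z^4 - 15*z^3 + 1815*z^2 - 6468*z + 4704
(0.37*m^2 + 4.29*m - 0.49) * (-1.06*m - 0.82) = -0.3922*m^3 - 4.8508*m^2 - 2.9984*m + 0.4018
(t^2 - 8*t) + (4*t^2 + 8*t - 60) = 5*t^2 - 60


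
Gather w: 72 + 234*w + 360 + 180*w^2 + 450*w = 180*w^2 + 684*w + 432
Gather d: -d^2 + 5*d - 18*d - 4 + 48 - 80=-d^2 - 13*d - 36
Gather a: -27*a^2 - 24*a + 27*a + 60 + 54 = -27*a^2 + 3*a + 114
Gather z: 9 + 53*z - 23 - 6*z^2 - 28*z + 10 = -6*z^2 + 25*z - 4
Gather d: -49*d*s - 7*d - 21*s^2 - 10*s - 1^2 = d*(-49*s - 7) - 21*s^2 - 10*s - 1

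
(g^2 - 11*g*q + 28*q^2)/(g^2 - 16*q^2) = (g - 7*q)/(g + 4*q)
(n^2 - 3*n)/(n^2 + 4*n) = (n - 3)/(n + 4)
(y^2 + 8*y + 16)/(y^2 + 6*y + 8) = (y + 4)/(y + 2)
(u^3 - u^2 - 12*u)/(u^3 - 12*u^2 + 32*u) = (u + 3)/(u - 8)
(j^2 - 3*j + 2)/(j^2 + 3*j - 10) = (j - 1)/(j + 5)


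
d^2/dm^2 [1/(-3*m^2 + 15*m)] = 2*(m*(m - 5) - (2*m - 5)^2)/(3*m^3*(m - 5)^3)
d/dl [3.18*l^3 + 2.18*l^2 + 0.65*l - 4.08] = 9.54*l^2 + 4.36*l + 0.65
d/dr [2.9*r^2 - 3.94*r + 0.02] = 5.8*r - 3.94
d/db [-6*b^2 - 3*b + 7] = -12*b - 3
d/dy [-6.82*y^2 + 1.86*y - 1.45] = 1.86 - 13.64*y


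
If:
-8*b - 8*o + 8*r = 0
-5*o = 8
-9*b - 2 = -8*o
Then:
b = -74/45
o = -8/5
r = -146/45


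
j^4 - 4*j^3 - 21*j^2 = j^2*(j - 7)*(j + 3)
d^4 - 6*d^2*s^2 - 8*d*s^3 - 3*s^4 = (d - 3*s)*(d + s)^3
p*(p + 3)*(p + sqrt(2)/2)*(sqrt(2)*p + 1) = sqrt(2)*p^4 + 2*p^3 + 3*sqrt(2)*p^3 + sqrt(2)*p^2/2 + 6*p^2 + 3*sqrt(2)*p/2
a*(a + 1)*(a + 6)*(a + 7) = a^4 + 14*a^3 + 55*a^2 + 42*a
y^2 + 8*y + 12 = (y + 2)*(y + 6)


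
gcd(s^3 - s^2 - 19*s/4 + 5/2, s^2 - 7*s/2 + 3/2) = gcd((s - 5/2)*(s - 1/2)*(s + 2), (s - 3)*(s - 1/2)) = s - 1/2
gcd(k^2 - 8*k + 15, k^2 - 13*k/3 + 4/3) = 1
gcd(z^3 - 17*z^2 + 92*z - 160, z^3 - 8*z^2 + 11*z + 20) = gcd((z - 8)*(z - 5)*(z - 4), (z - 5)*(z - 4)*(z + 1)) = z^2 - 9*z + 20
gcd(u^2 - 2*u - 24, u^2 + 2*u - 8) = u + 4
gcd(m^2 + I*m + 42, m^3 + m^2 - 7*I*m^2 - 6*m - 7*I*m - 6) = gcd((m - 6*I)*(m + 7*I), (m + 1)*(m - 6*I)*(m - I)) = m - 6*I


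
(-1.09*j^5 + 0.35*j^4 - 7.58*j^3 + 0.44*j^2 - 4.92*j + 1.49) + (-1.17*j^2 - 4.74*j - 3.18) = -1.09*j^5 + 0.35*j^4 - 7.58*j^3 - 0.73*j^2 - 9.66*j - 1.69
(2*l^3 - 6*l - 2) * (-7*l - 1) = -14*l^4 - 2*l^3 + 42*l^2 + 20*l + 2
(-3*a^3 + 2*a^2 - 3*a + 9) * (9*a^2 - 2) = -27*a^5 + 18*a^4 - 21*a^3 + 77*a^2 + 6*a - 18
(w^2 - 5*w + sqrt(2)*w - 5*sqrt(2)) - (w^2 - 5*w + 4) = sqrt(2)*w - 5*sqrt(2) - 4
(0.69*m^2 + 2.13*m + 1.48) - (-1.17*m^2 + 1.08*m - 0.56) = 1.86*m^2 + 1.05*m + 2.04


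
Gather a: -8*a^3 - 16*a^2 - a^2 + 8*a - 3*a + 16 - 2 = -8*a^3 - 17*a^2 + 5*a + 14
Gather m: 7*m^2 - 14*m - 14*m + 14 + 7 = 7*m^2 - 28*m + 21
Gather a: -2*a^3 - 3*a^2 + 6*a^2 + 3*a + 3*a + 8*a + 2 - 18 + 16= -2*a^3 + 3*a^2 + 14*a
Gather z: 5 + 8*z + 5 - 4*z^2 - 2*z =-4*z^2 + 6*z + 10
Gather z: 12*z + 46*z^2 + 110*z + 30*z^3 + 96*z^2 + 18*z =30*z^3 + 142*z^2 + 140*z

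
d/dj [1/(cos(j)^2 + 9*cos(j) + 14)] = (2*cos(j) + 9)*sin(j)/(cos(j)^2 + 9*cos(j) + 14)^2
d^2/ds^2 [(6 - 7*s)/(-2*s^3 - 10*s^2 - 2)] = (s^2*(3*s + 10)^2*(7*s - 6) - (21*s^2 + 70*s + (3*s + 5)*(7*s - 6))*(s^3 + 5*s^2 + 1))/(s^3 + 5*s^2 + 1)^3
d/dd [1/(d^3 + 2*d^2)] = (-3*d - 4)/(d^3*(d + 2)^2)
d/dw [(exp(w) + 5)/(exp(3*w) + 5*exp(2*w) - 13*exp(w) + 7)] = 2*(-exp(2*w) - 11*exp(w) - 36)*exp(w)/(exp(5*w) + 11*exp(4*w) + 10*exp(3*w) - 106*exp(2*w) + 133*exp(w) - 49)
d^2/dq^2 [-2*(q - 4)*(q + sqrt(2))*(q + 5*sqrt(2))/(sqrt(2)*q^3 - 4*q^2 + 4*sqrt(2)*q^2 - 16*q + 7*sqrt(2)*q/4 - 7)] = 16*(-128*sqrt(2)*q^6 + 128*q^6 - 396*q^5 + 768*sqrt(2)*q^5 - 7632*q^4 + 7272*sqrt(2)*q^4 - 5113*q^3 + 7392*sqrt(2)*q^3 - 42426*sqrt(2)*q^2 + 52128*q^2 - 84288*sqrt(2)*q + 112680*q - 33796*sqrt(2) + 90152)/(64*sqrt(2)*q^9 - 768*q^8 + 768*sqrt(2)*q^8 - 9216*q^7 + 4944*sqrt(2)*q^7 - 42944*q^6 + 25216*sqrt(2)*q^6 - 105984*q^5 + 87756*sqrt(2)*q^5 - 180624*q^4 + 165168*sqrt(2)*q^4 - 245312*q^3 + 143479*sqrt(2)*q^3 - 194964*q^2 + 56448*sqrt(2)*q^2 - 75264*q + 8232*sqrt(2)*q - 10976)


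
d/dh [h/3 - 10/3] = 1/3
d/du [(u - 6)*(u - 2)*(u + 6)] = 3*u^2 - 4*u - 36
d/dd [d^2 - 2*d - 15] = 2*d - 2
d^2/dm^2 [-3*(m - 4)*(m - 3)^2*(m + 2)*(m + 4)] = -60*m^3 + 144*m^2 + 342*m - 492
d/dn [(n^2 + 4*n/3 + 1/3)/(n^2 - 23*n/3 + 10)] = (-81*n^2 + 174*n + 143)/(9*n^4 - 138*n^3 + 709*n^2 - 1380*n + 900)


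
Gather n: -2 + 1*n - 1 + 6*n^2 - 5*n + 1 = 6*n^2 - 4*n - 2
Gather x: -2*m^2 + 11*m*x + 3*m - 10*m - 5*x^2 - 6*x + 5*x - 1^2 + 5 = -2*m^2 - 7*m - 5*x^2 + x*(11*m - 1) + 4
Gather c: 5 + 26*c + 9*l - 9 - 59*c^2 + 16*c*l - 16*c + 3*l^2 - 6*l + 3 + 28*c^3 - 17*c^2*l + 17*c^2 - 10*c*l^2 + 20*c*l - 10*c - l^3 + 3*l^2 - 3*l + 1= 28*c^3 + c^2*(-17*l - 42) + c*(-10*l^2 + 36*l) - l^3 + 6*l^2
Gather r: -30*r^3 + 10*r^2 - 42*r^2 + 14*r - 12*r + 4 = -30*r^3 - 32*r^2 + 2*r + 4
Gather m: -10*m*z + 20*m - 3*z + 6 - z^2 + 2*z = m*(20 - 10*z) - z^2 - z + 6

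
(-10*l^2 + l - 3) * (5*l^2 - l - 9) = -50*l^4 + 15*l^3 + 74*l^2 - 6*l + 27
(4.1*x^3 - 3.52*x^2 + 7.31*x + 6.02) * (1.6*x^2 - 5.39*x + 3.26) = 6.56*x^5 - 27.731*x^4 + 44.0348*x^3 - 41.2441*x^2 - 8.6172*x + 19.6252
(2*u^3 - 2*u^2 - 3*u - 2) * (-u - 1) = -2*u^4 + 5*u^2 + 5*u + 2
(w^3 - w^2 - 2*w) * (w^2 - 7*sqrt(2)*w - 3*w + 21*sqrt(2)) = w^5 - 7*sqrt(2)*w^4 - 4*w^4 + w^3 + 28*sqrt(2)*w^3 - 7*sqrt(2)*w^2 + 6*w^2 - 42*sqrt(2)*w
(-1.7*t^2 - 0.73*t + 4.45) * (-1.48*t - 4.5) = 2.516*t^3 + 8.7304*t^2 - 3.301*t - 20.025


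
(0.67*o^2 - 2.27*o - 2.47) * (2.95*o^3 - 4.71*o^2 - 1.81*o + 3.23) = 1.9765*o^5 - 9.8522*o^4 + 2.1925*o^3 + 17.9065*o^2 - 2.8614*o - 7.9781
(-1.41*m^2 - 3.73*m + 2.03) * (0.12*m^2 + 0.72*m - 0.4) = -0.1692*m^4 - 1.4628*m^3 - 1.878*m^2 + 2.9536*m - 0.812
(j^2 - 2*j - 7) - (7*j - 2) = j^2 - 9*j - 5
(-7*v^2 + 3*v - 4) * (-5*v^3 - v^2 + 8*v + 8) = 35*v^5 - 8*v^4 - 39*v^3 - 28*v^2 - 8*v - 32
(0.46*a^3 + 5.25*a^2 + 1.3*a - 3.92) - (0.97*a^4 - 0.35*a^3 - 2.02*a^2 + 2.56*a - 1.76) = -0.97*a^4 + 0.81*a^3 + 7.27*a^2 - 1.26*a - 2.16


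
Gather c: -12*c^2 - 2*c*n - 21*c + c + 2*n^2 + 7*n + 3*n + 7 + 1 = -12*c^2 + c*(-2*n - 20) + 2*n^2 + 10*n + 8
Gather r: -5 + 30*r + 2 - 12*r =18*r - 3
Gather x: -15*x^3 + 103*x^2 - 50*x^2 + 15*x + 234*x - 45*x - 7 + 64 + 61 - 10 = -15*x^3 + 53*x^2 + 204*x + 108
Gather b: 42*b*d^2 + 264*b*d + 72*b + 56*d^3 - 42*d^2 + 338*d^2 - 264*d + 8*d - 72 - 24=b*(42*d^2 + 264*d + 72) + 56*d^3 + 296*d^2 - 256*d - 96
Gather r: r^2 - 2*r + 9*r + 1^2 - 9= r^2 + 7*r - 8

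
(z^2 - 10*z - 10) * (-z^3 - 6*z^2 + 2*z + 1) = -z^5 + 4*z^4 + 72*z^3 + 41*z^2 - 30*z - 10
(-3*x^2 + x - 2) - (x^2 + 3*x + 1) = -4*x^2 - 2*x - 3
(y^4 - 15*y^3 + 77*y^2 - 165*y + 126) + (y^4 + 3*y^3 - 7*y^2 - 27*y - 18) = 2*y^4 - 12*y^3 + 70*y^2 - 192*y + 108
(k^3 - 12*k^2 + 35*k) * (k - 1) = k^4 - 13*k^3 + 47*k^2 - 35*k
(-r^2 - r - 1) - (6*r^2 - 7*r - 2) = -7*r^2 + 6*r + 1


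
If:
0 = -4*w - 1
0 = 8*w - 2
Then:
No Solution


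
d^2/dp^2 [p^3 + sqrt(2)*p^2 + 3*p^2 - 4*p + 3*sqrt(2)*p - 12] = 6*p + 2*sqrt(2) + 6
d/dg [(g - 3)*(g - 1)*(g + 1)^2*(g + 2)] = 5*g^4 - 24*g^2 - 12*g + 7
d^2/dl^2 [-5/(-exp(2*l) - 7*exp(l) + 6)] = 5*(2*(2*exp(l) + 7)^2*exp(l) - (4*exp(l) + 7)*(exp(2*l) + 7*exp(l) - 6))*exp(l)/(exp(2*l) + 7*exp(l) - 6)^3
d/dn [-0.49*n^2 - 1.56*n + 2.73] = -0.98*n - 1.56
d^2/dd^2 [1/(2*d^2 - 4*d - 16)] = (d^2 - 2*d - 4*(d - 1)^2 - 8)/(-d^2 + 2*d + 8)^3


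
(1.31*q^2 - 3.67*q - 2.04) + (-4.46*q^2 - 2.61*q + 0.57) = -3.15*q^2 - 6.28*q - 1.47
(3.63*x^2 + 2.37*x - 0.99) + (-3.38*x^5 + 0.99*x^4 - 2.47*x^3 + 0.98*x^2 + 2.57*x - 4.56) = -3.38*x^5 + 0.99*x^4 - 2.47*x^3 + 4.61*x^2 + 4.94*x - 5.55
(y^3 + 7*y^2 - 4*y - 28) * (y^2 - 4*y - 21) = y^5 + 3*y^4 - 53*y^3 - 159*y^2 + 196*y + 588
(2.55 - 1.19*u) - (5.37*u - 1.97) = 4.52 - 6.56*u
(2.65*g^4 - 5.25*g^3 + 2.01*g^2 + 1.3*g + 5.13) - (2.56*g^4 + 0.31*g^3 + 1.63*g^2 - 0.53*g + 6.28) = 0.0899999999999999*g^4 - 5.56*g^3 + 0.38*g^2 + 1.83*g - 1.15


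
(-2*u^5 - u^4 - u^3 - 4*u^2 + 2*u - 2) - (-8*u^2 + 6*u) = -2*u^5 - u^4 - u^3 + 4*u^2 - 4*u - 2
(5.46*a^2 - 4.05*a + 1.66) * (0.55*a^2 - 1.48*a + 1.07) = 3.003*a^4 - 10.3083*a^3 + 12.7492*a^2 - 6.7903*a + 1.7762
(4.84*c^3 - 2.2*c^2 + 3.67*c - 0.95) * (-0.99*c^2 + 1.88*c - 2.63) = -4.7916*c^5 + 11.2772*c^4 - 20.4985*c^3 + 13.6261*c^2 - 11.4381*c + 2.4985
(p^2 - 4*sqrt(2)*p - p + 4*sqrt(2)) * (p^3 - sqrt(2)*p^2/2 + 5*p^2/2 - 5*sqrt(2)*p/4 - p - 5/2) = p^5 - 9*sqrt(2)*p^4/2 + 3*p^4/2 - 27*sqrt(2)*p^3/4 + p^3/2 + 9*p^2/2 + 61*sqrt(2)*p^2/4 - 15*p/2 + 6*sqrt(2)*p - 10*sqrt(2)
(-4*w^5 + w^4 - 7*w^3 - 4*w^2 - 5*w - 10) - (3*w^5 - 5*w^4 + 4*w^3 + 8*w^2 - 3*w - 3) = -7*w^5 + 6*w^4 - 11*w^3 - 12*w^2 - 2*w - 7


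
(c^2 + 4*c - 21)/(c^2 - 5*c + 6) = (c + 7)/(c - 2)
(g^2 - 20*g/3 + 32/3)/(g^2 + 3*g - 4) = (3*g^2 - 20*g + 32)/(3*(g^2 + 3*g - 4))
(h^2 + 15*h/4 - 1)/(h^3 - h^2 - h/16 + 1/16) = 4*(h + 4)/(4*h^2 - 3*h - 1)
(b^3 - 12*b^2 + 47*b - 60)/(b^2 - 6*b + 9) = (b^2 - 9*b + 20)/(b - 3)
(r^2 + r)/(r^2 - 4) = r*(r + 1)/(r^2 - 4)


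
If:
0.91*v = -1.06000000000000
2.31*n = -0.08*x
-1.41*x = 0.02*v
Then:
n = -0.00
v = -1.16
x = 0.02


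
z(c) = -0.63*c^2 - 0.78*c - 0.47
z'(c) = -1.26*c - 0.78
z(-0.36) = -0.27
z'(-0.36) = -0.33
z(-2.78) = -3.17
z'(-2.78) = 2.72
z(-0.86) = -0.27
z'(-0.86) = 0.30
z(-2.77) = -3.14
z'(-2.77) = 2.71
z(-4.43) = -9.38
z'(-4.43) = 4.80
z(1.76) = -3.79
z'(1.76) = -3.00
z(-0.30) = -0.29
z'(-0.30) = -0.40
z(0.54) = -1.07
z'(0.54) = -1.46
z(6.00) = -27.83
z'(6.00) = -8.34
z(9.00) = -58.52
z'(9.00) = -12.12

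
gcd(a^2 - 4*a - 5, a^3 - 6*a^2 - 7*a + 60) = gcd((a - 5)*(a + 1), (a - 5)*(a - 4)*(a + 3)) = a - 5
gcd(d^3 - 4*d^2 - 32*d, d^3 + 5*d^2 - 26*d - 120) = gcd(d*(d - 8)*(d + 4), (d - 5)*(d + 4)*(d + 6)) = d + 4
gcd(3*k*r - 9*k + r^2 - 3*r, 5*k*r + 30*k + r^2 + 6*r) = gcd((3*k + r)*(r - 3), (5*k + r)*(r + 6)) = 1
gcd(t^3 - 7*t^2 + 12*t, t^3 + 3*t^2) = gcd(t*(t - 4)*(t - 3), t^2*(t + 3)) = t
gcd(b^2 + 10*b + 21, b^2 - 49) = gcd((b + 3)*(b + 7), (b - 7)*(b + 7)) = b + 7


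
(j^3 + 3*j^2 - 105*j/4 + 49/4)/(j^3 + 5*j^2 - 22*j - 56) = (j^2 - 4*j + 7/4)/(j^2 - 2*j - 8)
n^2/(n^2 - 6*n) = n/(n - 6)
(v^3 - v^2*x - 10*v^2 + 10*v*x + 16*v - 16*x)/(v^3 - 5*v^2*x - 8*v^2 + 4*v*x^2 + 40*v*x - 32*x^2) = (2 - v)/(-v + 4*x)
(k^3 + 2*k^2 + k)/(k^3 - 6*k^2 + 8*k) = (k^2 + 2*k + 1)/(k^2 - 6*k + 8)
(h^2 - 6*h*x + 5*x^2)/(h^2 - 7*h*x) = (h^2 - 6*h*x + 5*x^2)/(h*(h - 7*x))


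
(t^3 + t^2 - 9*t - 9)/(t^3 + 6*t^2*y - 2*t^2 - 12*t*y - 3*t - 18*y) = (t + 3)/(t + 6*y)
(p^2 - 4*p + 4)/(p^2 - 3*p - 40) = (-p^2 + 4*p - 4)/(-p^2 + 3*p + 40)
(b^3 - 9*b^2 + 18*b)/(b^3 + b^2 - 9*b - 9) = b*(b - 6)/(b^2 + 4*b + 3)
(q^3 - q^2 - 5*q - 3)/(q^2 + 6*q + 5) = (q^2 - 2*q - 3)/(q + 5)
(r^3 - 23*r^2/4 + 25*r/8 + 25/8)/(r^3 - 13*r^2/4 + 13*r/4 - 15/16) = 2*(2*r^2 - 9*r - 5)/(4*r^2 - 8*r + 3)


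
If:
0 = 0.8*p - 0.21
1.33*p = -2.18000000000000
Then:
No Solution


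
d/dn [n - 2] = 1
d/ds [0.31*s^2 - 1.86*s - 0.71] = 0.62*s - 1.86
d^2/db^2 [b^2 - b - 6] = 2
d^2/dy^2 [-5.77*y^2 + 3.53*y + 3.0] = -11.5400000000000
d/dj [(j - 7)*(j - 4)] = 2*j - 11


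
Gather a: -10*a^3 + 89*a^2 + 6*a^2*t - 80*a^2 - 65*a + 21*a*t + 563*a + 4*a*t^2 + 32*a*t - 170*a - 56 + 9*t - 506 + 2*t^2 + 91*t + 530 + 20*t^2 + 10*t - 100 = -10*a^3 + a^2*(6*t + 9) + a*(4*t^2 + 53*t + 328) + 22*t^2 + 110*t - 132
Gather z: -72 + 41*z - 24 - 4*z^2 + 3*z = -4*z^2 + 44*z - 96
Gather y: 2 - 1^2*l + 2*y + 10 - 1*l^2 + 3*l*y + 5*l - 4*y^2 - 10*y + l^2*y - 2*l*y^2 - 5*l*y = -l^2 + 4*l + y^2*(-2*l - 4) + y*(l^2 - 2*l - 8) + 12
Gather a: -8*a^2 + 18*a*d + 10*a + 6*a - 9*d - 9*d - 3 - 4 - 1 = -8*a^2 + a*(18*d + 16) - 18*d - 8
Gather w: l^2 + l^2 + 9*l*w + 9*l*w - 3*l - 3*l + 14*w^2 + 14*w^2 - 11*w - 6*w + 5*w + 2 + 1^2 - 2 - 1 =2*l^2 - 6*l + 28*w^2 + w*(18*l - 12)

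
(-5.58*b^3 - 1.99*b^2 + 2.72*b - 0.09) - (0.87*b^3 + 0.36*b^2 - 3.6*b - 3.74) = -6.45*b^3 - 2.35*b^2 + 6.32*b + 3.65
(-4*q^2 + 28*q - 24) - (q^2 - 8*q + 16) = -5*q^2 + 36*q - 40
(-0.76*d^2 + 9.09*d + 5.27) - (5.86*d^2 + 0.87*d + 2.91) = -6.62*d^2 + 8.22*d + 2.36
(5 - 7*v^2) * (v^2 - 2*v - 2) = -7*v^4 + 14*v^3 + 19*v^2 - 10*v - 10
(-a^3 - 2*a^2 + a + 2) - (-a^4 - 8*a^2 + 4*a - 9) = a^4 - a^3 + 6*a^2 - 3*a + 11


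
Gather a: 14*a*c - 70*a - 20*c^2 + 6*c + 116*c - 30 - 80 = a*(14*c - 70) - 20*c^2 + 122*c - 110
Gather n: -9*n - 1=-9*n - 1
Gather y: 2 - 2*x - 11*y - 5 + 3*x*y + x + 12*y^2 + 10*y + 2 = -x + 12*y^2 + y*(3*x - 1) - 1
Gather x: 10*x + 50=10*x + 50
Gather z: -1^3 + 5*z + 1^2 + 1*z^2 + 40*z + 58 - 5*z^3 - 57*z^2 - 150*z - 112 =-5*z^3 - 56*z^2 - 105*z - 54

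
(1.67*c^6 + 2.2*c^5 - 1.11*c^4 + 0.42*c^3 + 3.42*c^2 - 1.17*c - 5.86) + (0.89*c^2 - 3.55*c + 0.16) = 1.67*c^6 + 2.2*c^5 - 1.11*c^4 + 0.42*c^3 + 4.31*c^2 - 4.72*c - 5.7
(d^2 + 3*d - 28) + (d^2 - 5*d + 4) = 2*d^2 - 2*d - 24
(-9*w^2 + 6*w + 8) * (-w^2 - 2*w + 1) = 9*w^4 + 12*w^3 - 29*w^2 - 10*w + 8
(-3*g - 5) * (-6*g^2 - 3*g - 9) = 18*g^3 + 39*g^2 + 42*g + 45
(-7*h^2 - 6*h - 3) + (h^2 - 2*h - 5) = -6*h^2 - 8*h - 8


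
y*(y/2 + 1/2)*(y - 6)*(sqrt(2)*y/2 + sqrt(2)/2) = sqrt(2)*y^4/4 - sqrt(2)*y^3 - 11*sqrt(2)*y^2/4 - 3*sqrt(2)*y/2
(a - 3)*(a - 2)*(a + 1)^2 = a^4 - 3*a^3 - 3*a^2 + 7*a + 6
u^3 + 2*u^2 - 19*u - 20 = (u - 4)*(u + 1)*(u + 5)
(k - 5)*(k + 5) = k^2 - 25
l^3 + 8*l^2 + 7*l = l*(l + 1)*(l + 7)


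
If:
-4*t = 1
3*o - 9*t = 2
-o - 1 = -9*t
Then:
No Solution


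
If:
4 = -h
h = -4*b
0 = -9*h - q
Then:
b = 1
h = -4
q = 36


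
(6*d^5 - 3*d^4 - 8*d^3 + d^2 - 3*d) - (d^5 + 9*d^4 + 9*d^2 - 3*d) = 5*d^5 - 12*d^4 - 8*d^3 - 8*d^2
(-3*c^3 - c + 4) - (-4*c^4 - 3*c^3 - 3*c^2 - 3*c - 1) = 4*c^4 + 3*c^2 + 2*c + 5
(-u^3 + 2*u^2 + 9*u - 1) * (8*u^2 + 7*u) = -8*u^5 + 9*u^4 + 86*u^3 + 55*u^2 - 7*u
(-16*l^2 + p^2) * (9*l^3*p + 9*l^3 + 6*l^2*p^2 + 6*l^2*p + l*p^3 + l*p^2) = -144*l^5*p - 144*l^5 - 96*l^4*p^2 - 96*l^4*p - 7*l^3*p^3 - 7*l^3*p^2 + 6*l^2*p^4 + 6*l^2*p^3 + l*p^5 + l*p^4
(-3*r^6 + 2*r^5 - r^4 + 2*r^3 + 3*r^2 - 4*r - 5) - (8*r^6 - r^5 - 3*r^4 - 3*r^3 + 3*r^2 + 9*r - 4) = -11*r^6 + 3*r^5 + 2*r^4 + 5*r^3 - 13*r - 1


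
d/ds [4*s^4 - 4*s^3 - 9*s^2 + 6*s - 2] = 16*s^3 - 12*s^2 - 18*s + 6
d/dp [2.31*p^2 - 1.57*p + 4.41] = 4.62*p - 1.57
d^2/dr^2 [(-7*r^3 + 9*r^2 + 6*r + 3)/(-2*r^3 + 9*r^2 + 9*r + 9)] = 18*(10*r^6 + 34*r^5 + 58*r^4 - 63*r^3 + 297*r^2 + 252*r - 27)/(8*r^9 - 108*r^8 + 378*r^7 + 135*r^6 - 729*r^5 - 3402*r^4 - 4617*r^3 - 4374*r^2 - 2187*r - 729)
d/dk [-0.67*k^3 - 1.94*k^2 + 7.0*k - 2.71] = -2.01*k^2 - 3.88*k + 7.0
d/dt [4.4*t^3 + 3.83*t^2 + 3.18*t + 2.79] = 13.2*t^2 + 7.66*t + 3.18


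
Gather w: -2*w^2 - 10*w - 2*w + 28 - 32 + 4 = -2*w^2 - 12*w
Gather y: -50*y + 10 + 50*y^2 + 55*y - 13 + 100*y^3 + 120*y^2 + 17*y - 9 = 100*y^3 + 170*y^2 + 22*y - 12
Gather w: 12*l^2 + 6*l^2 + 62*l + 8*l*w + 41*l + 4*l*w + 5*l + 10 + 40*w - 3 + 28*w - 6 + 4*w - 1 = 18*l^2 + 108*l + w*(12*l + 72)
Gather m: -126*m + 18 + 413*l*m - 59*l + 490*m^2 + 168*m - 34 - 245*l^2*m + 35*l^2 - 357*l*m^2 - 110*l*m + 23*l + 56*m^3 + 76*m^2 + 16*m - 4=35*l^2 - 36*l + 56*m^3 + m^2*(566 - 357*l) + m*(-245*l^2 + 303*l + 58) - 20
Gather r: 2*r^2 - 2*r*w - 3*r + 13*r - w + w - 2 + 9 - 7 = 2*r^2 + r*(10 - 2*w)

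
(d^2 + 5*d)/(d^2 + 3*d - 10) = d/(d - 2)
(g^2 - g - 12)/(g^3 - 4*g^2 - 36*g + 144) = (g + 3)/(g^2 - 36)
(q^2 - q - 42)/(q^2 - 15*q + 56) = (q + 6)/(q - 8)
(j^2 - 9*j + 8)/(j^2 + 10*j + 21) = (j^2 - 9*j + 8)/(j^2 + 10*j + 21)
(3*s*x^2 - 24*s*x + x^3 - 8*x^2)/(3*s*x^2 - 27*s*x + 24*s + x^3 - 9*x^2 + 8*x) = x/(x - 1)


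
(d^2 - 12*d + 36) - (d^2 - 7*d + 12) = 24 - 5*d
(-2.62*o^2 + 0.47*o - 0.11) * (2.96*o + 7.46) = -7.7552*o^3 - 18.154*o^2 + 3.1806*o - 0.8206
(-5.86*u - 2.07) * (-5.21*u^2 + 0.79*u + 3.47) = 30.5306*u^3 + 6.1553*u^2 - 21.9695*u - 7.1829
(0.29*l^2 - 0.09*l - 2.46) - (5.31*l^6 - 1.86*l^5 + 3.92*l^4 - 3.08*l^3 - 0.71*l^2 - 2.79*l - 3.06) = -5.31*l^6 + 1.86*l^5 - 3.92*l^4 + 3.08*l^3 + 1.0*l^2 + 2.7*l + 0.6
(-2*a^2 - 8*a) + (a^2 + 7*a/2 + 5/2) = -a^2 - 9*a/2 + 5/2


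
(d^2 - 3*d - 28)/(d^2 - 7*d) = (d + 4)/d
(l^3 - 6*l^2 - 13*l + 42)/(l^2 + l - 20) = (l^3 - 6*l^2 - 13*l + 42)/(l^2 + l - 20)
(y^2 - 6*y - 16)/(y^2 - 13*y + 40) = (y + 2)/(y - 5)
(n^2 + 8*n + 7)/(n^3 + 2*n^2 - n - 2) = (n + 7)/(n^2 + n - 2)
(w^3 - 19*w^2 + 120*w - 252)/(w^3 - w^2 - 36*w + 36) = (w^2 - 13*w + 42)/(w^2 + 5*w - 6)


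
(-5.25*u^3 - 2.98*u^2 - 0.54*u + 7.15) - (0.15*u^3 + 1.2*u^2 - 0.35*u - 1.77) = -5.4*u^3 - 4.18*u^2 - 0.19*u + 8.92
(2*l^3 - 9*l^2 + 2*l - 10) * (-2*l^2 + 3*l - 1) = -4*l^5 + 24*l^4 - 33*l^3 + 35*l^2 - 32*l + 10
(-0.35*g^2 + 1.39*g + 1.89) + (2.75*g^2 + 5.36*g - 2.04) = 2.4*g^2 + 6.75*g - 0.15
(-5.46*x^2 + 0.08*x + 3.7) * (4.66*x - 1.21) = -25.4436*x^3 + 6.9794*x^2 + 17.1452*x - 4.477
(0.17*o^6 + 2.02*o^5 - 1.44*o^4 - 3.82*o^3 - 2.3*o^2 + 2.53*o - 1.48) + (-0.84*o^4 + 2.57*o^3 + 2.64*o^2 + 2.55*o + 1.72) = 0.17*o^6 + 2.02*o^5 - 2.28*o^4 - 1.25*o^3 + 0.34*o^2 + 5.08*o + 0.24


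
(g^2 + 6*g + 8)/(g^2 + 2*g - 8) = (g + 2)/(g - 2)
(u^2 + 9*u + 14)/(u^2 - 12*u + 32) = (u^2 + 9*u + 14)/(u^2 - 12*u + 32)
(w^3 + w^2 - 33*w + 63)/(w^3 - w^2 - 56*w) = (w^2 - 6*w + 9)/(w*(w - 8))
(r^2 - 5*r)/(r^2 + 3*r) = (r - 5)/(r + 3)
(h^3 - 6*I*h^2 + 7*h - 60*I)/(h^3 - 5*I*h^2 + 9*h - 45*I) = (h - 4*I)/(h - 3*I)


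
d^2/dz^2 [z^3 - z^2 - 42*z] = 6*z - 2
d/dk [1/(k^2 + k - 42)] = (-2*k - 1)/(k^2 + k - 42)^2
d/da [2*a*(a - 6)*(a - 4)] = 6*a^2 - 40*a + 48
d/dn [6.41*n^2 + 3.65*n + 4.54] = 12.82*n + 3.65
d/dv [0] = 0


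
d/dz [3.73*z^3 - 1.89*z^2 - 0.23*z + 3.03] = 11.19*z^2 - 3.78*z - 0.23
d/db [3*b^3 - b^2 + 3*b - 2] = 9*b^2 - 2*b + 3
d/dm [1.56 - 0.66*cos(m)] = 0.66*sin(m)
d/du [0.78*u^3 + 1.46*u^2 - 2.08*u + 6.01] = 2.34*u^2 + 2.92*u - 2.08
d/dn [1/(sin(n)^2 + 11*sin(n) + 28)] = -(2*sin(n) + 11)*cos(n)/(sin(n)^2 + 11*sin(n) + 28)^2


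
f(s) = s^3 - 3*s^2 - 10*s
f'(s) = 3*s^2 - 6*s - 10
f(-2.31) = -5.23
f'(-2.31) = 19.87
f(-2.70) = -14.55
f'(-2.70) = 28.07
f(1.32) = -16.13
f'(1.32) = -12.69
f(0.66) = -7.62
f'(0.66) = -12.65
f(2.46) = -27.87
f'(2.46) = -6.61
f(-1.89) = 1.43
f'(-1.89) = 12.06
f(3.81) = -26.34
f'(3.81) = 10.69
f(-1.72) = 3.24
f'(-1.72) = 9.20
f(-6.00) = -264.00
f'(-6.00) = 134.00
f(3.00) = -30.00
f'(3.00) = -1.00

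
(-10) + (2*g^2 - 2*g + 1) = 2*g^2 - 2*g - 9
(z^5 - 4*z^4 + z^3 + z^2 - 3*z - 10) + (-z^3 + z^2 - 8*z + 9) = z^5 - 4*z^4 + 2*z^2 - 11*z - 1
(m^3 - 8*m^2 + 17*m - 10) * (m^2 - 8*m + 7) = m^5 - 16*m^4 + 88*m^3 - 202*m^2 + 199*m - 70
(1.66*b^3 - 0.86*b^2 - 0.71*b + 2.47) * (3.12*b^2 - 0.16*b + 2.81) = 5.1792*b^5 - 2.9488*b^4 + 2.587*b^3 + 5.4034*b^2 - 2.3903*b + 6.9407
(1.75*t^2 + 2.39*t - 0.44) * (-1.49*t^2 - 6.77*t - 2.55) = -2.6075*t^4 - 15.4086*t^3 - 19.9872*t^2 - 3.1157*t + 1.122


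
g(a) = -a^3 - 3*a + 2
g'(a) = -3*a^2 - 3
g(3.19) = -40.03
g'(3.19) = -33.53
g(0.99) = -1.94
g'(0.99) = -5.94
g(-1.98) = 15.70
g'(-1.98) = -14.76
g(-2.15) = 18.39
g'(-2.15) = -16.87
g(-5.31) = 167.65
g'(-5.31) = -87.59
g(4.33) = -92.17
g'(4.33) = -59.25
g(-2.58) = 26.91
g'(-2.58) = -22.97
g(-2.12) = 17.89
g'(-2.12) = -16.48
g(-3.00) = 38.00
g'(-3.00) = -30.00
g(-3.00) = 38.00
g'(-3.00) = -30.00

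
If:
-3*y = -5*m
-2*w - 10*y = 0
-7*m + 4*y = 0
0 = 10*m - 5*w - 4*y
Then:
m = 0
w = 0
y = 0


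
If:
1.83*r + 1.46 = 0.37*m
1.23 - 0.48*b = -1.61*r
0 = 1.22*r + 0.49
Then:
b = 1.22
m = 1.96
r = -0.40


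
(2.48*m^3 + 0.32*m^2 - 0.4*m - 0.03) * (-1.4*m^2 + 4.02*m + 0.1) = -3.472*m^5 + 9.5216*m^4 + 2.0944*m^3 - 1.534*m^2 - 0.1606*m - 0.003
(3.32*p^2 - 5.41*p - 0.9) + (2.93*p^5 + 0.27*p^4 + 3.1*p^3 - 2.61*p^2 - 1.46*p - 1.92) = 2.93*p^5 + 0.27*p^4 + 3.1*p^3 + 0.71*p^2 - 6.87*p - 2.82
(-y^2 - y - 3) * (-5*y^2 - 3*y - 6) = 5*y^4 + 8*y^3 + 24*y^2 + 15*y + 18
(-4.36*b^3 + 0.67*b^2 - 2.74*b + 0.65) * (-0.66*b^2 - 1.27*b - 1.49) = 2.8776*b^5 + 5.095*b^4 + 7.4539*b^3 + 2.0525*b^2 + 3.2571*b - 0.9685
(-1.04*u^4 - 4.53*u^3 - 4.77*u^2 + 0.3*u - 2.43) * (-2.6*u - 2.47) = 2.704*u^5 + 14.3468*u^4 + 23.5911*u^3 + 11.0019*u^2 + 5.577*u + 6.0021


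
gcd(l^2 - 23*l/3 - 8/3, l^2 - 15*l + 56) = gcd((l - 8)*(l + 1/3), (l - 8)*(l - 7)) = l - 8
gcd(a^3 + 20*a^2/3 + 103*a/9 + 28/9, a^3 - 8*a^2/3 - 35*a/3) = a + 7/3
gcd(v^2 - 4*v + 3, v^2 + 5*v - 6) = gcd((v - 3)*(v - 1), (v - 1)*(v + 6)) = v - 1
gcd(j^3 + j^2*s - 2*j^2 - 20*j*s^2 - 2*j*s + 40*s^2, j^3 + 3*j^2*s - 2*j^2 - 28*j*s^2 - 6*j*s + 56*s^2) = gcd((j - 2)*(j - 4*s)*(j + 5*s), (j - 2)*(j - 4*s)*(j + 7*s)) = -j^2 + 4*j*s + 2*j - 8*s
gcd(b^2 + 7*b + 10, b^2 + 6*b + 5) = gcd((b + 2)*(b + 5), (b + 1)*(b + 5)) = b + 5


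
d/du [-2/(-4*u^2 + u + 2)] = 2*(1 - 8*u)/(-4*u^2 + u + 2)^2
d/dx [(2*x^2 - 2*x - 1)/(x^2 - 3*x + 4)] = (-4*x^2 + 18*x - 11)/(x^4 - 6*x^3 + 17*x^2 - 24*x + 16)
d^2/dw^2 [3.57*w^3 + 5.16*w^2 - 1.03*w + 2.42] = 21.42*w + 10.32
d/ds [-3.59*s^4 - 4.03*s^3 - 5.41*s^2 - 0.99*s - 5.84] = -14.36*s^3 - 12.09*s^2 - 10.82*s - 0.99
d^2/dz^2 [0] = 0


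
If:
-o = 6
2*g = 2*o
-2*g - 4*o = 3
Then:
No Solution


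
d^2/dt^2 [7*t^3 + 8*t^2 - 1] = 42*t + 16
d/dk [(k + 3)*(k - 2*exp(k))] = k - (k + 3)*(2*exp(k) - 1) - 2*exp(k)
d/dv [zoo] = 0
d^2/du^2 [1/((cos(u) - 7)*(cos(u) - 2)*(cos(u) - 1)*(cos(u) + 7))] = (-8046*(1 - cos(u)^2)^2 - 738*sin(u)^6 - 16*cos(u)^8 + 69*cos(u)^7 - 235*cos(u)^6 - 1494*cos(u)^5 + 26217*cos(u)^3 - 9707*cos(u)^2 - 57624*cos(u) + 42790)/((cos(u) - 7)^3*(cos(u) - 2)^3*(cos(u) - 1)^3*(cos(u) + 7)^3)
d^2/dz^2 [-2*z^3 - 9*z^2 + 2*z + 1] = -12*z - 18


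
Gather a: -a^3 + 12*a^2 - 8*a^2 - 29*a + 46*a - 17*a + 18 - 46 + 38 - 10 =-a^3 + 4*a^2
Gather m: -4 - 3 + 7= 0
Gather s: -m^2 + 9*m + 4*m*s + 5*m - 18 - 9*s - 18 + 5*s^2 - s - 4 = -m^2 + 14*m + 5*s^2 + s*(4*m - 10) - 40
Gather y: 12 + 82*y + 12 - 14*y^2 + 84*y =-14*y^2 + 166*y + 24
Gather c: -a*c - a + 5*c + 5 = -a + c*(5 - a) + 5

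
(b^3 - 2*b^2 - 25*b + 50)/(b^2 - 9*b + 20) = (b^2 + 3*b - 10)/(b - 4)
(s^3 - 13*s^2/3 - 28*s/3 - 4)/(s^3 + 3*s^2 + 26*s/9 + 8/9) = 3*(s - 6)/(3*s + 4)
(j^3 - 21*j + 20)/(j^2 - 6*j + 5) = (j^2 + j - 20)/(j - 5)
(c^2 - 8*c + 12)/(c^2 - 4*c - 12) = (c - 2)/(c + 2)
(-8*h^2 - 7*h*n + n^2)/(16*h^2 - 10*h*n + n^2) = (-h - n)/(2*h - n)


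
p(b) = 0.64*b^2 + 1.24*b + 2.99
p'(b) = 1.28*b + 1.24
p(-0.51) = 2.52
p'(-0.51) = 0.59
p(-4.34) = 9.66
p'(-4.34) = -4.32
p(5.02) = 25.34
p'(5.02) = 7.67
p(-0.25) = 2.72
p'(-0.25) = 0.92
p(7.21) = 45.20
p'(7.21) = 10.47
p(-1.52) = 2.58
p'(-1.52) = -0.71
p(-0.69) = 2.44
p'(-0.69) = 0.36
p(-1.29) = 2.46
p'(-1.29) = -0.41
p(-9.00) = 43.67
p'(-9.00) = -10.28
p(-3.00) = 5.03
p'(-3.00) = -2.60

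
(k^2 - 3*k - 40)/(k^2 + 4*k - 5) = (k - 8)/(k - 1)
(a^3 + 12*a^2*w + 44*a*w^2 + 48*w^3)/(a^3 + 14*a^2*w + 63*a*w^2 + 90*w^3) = (a^2 + 6*a*w + 8*w^2)/(a^2 + 8*a*w + 15*w^2)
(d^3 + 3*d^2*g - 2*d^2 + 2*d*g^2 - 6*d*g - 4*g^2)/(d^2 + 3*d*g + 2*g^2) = d - 2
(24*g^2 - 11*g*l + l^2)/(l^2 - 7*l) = (24*g^2 - 11*g*l + l^2)/(l*(l - 7))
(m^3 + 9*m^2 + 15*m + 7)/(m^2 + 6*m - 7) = (m^2 + 2*m + 1)/(m - 1)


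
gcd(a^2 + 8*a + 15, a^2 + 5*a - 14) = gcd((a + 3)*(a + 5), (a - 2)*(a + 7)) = 1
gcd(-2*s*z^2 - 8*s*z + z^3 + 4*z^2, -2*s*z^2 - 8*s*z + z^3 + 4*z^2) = -2*s*z^2 - 8*s*z + z^3 + 4*z^2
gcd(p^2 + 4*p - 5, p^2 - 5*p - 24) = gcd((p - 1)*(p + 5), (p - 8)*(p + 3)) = 1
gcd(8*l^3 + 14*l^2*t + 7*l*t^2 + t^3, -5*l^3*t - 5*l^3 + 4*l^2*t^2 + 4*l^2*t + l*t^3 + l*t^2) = 1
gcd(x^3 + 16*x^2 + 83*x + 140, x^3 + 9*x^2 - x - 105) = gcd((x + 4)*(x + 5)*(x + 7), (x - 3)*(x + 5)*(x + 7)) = x^2 + 12*x + 35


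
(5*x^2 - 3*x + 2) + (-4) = 5*x^2 - 3*x - 2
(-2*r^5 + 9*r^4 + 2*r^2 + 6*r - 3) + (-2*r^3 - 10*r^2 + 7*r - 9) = -2*r^5 + 9*r^4 - 2*r^3 - 8*r^2 + 13*r - 12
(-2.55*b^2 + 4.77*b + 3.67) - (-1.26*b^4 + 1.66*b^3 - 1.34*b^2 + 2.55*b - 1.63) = 1.26*b^4 - 1.66*b^3 - 1.21*b^2 + 2.22*b + 5.3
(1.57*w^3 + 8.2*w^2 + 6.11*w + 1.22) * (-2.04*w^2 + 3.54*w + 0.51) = -3.2028*w^5 - 11.1702*w^4 + 17.3643*w^3 + 23.3226*w^2 + 7.4349*w + 0.6222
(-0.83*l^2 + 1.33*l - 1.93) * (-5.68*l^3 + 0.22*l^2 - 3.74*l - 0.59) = 4.7144*l^5 - 7.737*l^4 + 14.3592*l^3 - 4.9091*l^2 + 6.4335*l + 1.1387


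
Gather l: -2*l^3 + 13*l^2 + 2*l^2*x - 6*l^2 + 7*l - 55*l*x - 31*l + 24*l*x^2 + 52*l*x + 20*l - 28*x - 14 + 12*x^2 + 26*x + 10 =-2*l^3 + l^2*(2*x + 7) + l*(24*x^2 - 3*x - 4) + 12*x^2 - 2*x - 4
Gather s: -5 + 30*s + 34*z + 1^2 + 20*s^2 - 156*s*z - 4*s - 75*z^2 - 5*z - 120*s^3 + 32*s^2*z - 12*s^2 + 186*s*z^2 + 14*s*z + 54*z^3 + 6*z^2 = -120*s^3 + s^2*(32*z + 8) + s*(186*z^2 - 142*z + 26) + 54*z^3 - 69*z^2 + 29*z - 4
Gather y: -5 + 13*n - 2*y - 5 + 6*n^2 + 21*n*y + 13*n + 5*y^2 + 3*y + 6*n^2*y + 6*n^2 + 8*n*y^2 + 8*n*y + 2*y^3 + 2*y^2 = 12*n^2 + 26*n + 2*y^3 + y^2*(8*n + 7) + y*(6*n^2 + 29*n + 1) - 10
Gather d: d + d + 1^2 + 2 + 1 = 2*d + 4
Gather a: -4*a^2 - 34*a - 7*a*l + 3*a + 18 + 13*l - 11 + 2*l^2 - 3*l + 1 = -4*a^2 + a*(-7*l - 31) + 2*l^2 + 10*l + 8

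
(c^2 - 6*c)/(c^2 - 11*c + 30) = c/(c - 5)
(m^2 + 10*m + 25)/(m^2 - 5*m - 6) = (m^2 + 10*m + 25)/(m^2 - 5*m - 6)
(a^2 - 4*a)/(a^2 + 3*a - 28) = a/(a + 7)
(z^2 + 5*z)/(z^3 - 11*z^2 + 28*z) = (z + 5)/(z^2 - 11*z + 28)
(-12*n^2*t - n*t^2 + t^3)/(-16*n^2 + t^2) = t*(3*n + t)/(4*n + t)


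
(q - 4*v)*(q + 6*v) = q^2 + 2*q*v - 24*v^2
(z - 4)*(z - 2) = z^2 - 6*z + 8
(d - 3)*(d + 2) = d^2 - d - 6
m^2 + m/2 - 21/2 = (m - 3)*(m + 7/2)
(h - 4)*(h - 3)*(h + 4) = h^3 - 3*h^2 - 16*h + 48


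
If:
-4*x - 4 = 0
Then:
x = -1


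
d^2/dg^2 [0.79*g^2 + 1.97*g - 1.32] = 1.58000000000000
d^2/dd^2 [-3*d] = 0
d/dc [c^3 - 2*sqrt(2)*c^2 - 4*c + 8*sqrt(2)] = 3*c^2 - 4*sqrt(2)*c - 4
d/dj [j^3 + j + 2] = 3*j^2 + 1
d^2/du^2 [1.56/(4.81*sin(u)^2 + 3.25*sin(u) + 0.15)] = (-144.369264*sin(u)^4 - 73.1601*sin(u)^3 + 204.578556*sin(u)^2 + 147.0807*sin(u) + 30.70392)/(4.81*sin(u)^2 + 3.25*sin(u) + 0.15)^3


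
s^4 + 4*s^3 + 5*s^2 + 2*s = s*(s + 1)^2*(s + 2)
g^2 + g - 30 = (g - 5)*(g + 6)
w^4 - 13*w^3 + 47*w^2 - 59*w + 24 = (w - 8)*(w - 3)*(w - 1)^2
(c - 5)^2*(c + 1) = c^3 - 9*c^2 + 15*c + 25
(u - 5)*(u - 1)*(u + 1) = u^3 - 5*u^2 - u + 5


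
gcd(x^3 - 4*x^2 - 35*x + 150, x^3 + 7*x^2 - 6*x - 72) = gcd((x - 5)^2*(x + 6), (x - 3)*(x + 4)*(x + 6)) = x + 6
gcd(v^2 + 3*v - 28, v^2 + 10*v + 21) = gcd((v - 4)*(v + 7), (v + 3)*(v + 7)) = v + 7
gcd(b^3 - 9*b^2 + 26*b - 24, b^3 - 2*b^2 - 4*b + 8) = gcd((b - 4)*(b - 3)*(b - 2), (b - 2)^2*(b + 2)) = b - 2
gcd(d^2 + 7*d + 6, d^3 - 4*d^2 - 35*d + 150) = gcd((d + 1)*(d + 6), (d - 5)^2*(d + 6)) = d + 6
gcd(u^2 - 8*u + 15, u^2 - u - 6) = u - 3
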